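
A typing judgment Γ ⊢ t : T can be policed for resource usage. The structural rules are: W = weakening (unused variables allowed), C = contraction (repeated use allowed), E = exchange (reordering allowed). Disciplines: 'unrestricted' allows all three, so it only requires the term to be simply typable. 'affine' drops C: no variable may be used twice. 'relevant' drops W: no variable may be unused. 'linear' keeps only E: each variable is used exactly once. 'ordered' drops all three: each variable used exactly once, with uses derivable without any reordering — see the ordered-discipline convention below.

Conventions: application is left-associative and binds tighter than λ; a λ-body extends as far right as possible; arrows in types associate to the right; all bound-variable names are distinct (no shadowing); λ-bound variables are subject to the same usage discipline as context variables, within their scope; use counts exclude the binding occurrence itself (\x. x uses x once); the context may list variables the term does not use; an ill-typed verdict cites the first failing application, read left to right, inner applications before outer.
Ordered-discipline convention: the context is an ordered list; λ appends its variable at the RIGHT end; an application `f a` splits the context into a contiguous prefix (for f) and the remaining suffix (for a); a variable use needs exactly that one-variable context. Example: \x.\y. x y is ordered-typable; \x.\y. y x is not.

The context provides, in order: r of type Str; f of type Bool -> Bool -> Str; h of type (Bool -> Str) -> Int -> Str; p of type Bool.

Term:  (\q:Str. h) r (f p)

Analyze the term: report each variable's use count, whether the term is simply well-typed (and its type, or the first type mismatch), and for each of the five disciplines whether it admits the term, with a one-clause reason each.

use counts: r: 1, f: 1, h: 1, p: 1, q (λ-bound): 0
use order (left to right): h, r, f, p
typing: ✓ — Int -> Str
ordered: ✗ — needs weakening: q unused
linear: ✗ — needs weakening: q unused
affine: ✓ — r, f, h, p, q: no repeats, contraction unneeded
relevant: ✗ — needs weakening: q unused
unrestricted: ✓ — typability at Int -> Str is all that's needed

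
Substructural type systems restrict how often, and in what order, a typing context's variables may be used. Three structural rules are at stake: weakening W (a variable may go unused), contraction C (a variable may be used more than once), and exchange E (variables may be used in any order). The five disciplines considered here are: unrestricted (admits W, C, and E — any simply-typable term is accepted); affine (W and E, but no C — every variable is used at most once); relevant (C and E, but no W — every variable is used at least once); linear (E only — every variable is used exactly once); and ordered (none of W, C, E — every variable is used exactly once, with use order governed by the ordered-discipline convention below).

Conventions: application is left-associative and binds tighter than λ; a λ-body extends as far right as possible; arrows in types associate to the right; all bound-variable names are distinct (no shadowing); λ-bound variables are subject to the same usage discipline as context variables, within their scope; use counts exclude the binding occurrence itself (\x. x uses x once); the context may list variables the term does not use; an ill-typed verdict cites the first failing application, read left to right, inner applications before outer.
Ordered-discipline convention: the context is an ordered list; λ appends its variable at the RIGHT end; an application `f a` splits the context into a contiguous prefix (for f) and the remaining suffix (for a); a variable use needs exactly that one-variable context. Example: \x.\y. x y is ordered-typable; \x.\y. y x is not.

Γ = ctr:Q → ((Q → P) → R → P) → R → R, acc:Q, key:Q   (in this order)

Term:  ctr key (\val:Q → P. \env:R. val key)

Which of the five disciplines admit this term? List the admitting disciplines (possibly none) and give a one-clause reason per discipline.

admitting disciplines: unrestricted
use counts: ctr: 1×, acc: 0×, key: 2×, val (λ-bound): 1×, env (λ-bound): 0×
left-to-right use order: ctr, key, val, key
typing: ✓ — R → R
ordered: ✗, needs contraction — key ×2; unused: acc, env — weakening required
linear: ✗, needs contraction — key ×2; unused: acc, env — weakening required
affine: ✗, needs contraction — key ×2
relevant: ✗, unused: acc, env — weakening required
unrestricted: ✓, typability at R → R is all that's needed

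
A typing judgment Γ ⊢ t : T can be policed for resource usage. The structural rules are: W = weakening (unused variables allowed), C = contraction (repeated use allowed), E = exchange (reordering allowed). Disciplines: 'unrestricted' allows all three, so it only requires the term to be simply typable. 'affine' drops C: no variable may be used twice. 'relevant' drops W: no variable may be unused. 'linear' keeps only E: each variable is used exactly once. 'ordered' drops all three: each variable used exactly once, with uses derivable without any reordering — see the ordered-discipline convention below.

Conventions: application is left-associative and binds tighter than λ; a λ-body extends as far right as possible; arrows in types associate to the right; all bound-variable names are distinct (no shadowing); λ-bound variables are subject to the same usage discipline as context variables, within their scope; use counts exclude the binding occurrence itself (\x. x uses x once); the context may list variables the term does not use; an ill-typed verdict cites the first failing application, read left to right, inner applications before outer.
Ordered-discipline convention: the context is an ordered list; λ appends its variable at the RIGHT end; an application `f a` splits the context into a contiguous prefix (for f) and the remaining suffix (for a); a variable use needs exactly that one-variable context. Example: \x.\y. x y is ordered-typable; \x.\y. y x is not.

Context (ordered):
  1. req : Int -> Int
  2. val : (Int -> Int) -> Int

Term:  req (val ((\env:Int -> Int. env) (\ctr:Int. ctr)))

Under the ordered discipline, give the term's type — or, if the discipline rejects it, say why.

term : Int
usage: req=1, val=1, env (λ-bound)=1, ctr (λ-bound)=1
use order (left to right): req, val, env, ctr
typing: the term checks, with type Int
across the five disciplines: ordered ✓ | linear ✓ | affine ✓ | relevant ✓ | unrestricted ✓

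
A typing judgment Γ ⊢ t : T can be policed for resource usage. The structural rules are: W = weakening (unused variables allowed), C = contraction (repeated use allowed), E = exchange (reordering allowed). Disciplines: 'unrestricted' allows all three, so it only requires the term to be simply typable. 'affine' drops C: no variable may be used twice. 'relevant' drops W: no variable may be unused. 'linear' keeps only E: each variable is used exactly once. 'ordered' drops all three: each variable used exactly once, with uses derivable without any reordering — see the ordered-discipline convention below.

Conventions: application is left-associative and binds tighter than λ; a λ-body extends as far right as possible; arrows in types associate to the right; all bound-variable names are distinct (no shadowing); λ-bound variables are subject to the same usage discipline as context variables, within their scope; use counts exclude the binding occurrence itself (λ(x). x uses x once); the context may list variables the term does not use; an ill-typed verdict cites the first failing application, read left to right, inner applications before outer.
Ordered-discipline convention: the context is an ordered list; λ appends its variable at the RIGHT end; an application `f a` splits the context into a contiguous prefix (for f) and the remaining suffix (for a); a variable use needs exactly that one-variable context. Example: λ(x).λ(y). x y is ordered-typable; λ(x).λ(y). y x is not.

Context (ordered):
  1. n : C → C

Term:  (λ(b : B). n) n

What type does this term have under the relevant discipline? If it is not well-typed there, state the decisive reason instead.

not well-typed under relevant — fails simple typing
counts: n: 2; b [bound]: 0
uses in reading order: n, n
typing: ill-typed: a function awaiting B gets C → C
per-discipline verdicts: ordered ✗ | linear ✗ | affine ✗ | relevant ✗ | unrestricted ✗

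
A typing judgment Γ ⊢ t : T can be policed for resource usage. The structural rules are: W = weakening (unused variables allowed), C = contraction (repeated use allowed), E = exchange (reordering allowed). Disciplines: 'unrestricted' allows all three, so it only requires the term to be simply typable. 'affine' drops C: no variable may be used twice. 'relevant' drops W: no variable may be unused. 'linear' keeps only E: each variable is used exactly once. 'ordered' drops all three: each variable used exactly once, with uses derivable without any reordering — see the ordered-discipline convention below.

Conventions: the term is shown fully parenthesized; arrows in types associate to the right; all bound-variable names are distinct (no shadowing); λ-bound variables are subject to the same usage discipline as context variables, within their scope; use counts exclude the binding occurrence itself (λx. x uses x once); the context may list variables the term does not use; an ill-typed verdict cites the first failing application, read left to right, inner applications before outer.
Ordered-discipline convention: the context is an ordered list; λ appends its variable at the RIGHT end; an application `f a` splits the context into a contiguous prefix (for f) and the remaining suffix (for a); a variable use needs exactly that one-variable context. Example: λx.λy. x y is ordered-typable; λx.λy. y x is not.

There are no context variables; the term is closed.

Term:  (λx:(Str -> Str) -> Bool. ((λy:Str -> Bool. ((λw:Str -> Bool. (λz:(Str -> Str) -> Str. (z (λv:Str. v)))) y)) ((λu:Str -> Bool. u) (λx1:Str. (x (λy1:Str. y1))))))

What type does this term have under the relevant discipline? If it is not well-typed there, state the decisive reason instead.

not well-typed under relevant — w, x1 left unused
counts: x (bound): 1×; y (bound): 1×; w (bound): 0×; z (bound): 1×; v (bound): 1×; u (bound): 1×; x1 (bound): 0×; y1 (bound): 1×
uses in reading order: z, v, y, u, x, y1
typing: well-typed — term : ((Str -> Str) -> Bool) -> ((Str -> Str) -> Str) -> Str
per-discipline verdicts: ordered ✗ · linear ✗ · affine ✓ · relevant ✗ · unrestricted ✓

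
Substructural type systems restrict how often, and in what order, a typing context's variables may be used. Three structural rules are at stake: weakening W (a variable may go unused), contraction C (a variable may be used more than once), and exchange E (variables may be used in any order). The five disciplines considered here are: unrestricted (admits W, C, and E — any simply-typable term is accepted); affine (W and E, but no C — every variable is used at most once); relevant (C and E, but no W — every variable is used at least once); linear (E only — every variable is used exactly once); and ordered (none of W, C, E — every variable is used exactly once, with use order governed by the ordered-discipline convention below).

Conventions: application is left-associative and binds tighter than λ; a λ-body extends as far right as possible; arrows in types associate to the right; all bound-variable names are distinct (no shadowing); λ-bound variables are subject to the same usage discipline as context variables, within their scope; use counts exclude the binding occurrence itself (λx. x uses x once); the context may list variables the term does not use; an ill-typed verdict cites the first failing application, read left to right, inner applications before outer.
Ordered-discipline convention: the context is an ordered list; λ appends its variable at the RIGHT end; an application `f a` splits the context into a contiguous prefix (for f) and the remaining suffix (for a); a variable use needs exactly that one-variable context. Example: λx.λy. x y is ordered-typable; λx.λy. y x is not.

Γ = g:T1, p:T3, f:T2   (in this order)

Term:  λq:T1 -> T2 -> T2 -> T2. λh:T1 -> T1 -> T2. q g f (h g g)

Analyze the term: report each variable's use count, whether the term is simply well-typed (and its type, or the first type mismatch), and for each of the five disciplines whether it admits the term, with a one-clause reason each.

use counts: g: 3; p: 0; f: 1; q (bound): 1; h (bound): 1
order of uses: q, g, f, h, g, g
typing: ✓ — (T1 -> T2 -> T2 -> T2) -> (T1 -> T1 -> T2) -> T2
ordered: ✗ — g ×3 used more than once (contraction); needs weakening: p unused
linear: ✗ — g ×3 used more than once (contraction); needs weakening: p unused
affine: ✗ — g ×3 used more than once (contraction)
relevant: ✗ — needs weakening: p unused
unrestricted: ✓ — well-typed at (T1 -> T2 -> T2 -> T2) -> (T1 -> T1 -> T2) -> T2; no restrictions here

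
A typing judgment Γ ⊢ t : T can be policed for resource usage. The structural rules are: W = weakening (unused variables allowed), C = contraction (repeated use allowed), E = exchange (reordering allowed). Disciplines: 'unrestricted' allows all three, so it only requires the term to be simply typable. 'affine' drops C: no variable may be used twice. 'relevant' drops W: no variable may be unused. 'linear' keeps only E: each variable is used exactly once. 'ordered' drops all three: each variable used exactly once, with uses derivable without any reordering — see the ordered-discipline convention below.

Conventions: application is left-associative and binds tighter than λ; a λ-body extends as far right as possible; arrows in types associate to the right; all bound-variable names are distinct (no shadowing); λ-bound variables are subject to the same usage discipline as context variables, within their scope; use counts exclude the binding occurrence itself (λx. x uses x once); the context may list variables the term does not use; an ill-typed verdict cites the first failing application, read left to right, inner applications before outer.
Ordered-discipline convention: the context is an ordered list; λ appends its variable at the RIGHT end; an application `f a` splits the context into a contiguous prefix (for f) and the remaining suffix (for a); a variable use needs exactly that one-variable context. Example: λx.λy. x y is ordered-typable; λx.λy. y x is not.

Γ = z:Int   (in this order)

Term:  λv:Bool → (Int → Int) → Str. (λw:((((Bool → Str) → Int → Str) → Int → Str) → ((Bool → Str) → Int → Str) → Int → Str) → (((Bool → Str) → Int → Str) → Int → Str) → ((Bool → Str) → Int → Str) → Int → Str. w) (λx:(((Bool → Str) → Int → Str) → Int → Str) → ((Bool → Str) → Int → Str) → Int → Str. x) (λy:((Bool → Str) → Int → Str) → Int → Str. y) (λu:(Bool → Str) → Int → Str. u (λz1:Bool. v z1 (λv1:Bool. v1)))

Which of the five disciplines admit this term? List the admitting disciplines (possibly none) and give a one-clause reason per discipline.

accepted by: none
use counts: z: 0×; v (λ-bound): 1×; w (λ-bound): 1×; x (λ-bound): 1×; y (λ-bound): 1×; u (λ-bound): 1×; z1 (λ-bound): 1×; v1 (λ-bound): 1×
order of uses: w, x, y, u, v, z1, v1
typing: ill-typed: a function awaiting Int → Int gets Bool → Bool
ordered ✗ (not simply typable)
linear ✗ (fails simple typing)
affine ✗ (a type mismatch blocks all five)
relevant ✗ (the type mismatch rejects it)
unrestricted ✗ (not simply typable)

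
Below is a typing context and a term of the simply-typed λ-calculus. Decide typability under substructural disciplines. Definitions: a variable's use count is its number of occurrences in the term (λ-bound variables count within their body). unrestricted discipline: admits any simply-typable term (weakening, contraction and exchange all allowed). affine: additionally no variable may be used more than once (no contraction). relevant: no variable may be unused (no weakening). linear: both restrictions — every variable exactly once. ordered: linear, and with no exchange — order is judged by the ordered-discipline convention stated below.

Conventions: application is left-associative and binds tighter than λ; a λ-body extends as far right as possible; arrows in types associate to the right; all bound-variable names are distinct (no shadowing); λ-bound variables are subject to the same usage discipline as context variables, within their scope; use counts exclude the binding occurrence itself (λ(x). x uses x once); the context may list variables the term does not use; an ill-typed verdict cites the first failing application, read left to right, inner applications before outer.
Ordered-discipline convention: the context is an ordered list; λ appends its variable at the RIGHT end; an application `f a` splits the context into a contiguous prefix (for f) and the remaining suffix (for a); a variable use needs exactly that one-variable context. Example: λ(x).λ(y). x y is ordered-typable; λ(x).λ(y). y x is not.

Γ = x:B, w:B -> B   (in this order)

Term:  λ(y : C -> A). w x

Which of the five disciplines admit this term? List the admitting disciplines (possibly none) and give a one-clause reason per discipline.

admitting disciplines: affine, unrestricted
use counts: x: 1; w: 1; y (λ-bound): 0
left-to-right use order: w, x
typing: the term checks, with type (C -> A) -> B
ordered: ✗, y never used (weakening)
linear: ✗, y never used (weakening)
affine: ✓, none of x, w, y used more than once
relevant: ✗, y never used (weakening)
unrestricted: ✓, simply typable at (C -> A) -> B; W, C, E all held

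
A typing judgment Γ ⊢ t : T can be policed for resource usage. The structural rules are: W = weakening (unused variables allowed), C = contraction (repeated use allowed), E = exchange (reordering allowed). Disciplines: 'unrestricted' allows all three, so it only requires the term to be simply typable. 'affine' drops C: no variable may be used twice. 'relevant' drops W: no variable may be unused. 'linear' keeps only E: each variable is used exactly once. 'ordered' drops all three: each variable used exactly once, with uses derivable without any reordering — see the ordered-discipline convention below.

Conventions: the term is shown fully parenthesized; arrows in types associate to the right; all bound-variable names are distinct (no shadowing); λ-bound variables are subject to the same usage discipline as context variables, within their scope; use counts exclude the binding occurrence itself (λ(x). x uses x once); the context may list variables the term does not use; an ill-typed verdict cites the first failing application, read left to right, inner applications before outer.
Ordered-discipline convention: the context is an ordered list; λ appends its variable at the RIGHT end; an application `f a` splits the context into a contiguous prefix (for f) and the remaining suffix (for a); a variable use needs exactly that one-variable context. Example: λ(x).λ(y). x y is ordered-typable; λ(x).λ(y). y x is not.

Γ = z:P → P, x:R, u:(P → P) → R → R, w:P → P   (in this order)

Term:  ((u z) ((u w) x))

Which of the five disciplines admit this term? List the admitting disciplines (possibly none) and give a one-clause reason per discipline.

accepted by: relevant, unrestricted
variable uses: z: 1; x: 1; u: 2; w: 1
order of uses: u, z, u, w, x
typing: ✓ — R
ordered: ✗ — needs contraction — u ×2
linear: ✗ — needs contraction — u ×2
affine: ✗ — needs contraction — u ×2
relevant: ✓ — every one of z, x, u, w appears
unrestricted: ✓ — typability at R is all that's needed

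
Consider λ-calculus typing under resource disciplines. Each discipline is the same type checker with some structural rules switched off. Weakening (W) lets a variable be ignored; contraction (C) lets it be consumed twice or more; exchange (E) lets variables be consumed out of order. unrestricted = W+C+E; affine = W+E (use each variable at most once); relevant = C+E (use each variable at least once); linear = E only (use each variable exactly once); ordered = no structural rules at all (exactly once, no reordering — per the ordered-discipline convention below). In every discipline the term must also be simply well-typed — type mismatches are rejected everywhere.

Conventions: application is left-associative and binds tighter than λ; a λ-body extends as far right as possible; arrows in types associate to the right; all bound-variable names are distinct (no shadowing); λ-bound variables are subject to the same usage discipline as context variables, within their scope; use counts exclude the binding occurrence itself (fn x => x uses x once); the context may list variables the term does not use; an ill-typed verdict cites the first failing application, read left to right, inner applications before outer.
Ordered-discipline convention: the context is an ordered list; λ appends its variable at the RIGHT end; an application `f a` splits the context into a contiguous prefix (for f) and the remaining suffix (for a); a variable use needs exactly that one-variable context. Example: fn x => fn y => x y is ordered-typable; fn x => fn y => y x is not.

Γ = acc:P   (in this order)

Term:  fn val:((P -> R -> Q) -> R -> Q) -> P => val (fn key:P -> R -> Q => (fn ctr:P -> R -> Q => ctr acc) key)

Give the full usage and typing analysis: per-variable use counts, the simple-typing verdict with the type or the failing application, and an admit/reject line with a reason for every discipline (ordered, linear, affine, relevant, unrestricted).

usage: acc=1; val [bound]=1; key [bound]=1; ctr [bound]=1
left-to-right use order: val, ctr, acc, key
typing: well-typed — term : (((P -> R -> Q) -> R -> Q) -> P) -> P
ordered: ✗ — no ordered split (uses run val, ctr, acc, key)
linear: ✓ — acc, val, key, ctr: one use apiece
affine: ✓ — none of acc, val, key, ctr used more than once
relevant: ✓ — at least one use each (acc, val, key, ctr)
unrestricted: ✓ — simply typable at (((P -> R -> Q) -> R -> Q) -> P) -> P; W, C, E all held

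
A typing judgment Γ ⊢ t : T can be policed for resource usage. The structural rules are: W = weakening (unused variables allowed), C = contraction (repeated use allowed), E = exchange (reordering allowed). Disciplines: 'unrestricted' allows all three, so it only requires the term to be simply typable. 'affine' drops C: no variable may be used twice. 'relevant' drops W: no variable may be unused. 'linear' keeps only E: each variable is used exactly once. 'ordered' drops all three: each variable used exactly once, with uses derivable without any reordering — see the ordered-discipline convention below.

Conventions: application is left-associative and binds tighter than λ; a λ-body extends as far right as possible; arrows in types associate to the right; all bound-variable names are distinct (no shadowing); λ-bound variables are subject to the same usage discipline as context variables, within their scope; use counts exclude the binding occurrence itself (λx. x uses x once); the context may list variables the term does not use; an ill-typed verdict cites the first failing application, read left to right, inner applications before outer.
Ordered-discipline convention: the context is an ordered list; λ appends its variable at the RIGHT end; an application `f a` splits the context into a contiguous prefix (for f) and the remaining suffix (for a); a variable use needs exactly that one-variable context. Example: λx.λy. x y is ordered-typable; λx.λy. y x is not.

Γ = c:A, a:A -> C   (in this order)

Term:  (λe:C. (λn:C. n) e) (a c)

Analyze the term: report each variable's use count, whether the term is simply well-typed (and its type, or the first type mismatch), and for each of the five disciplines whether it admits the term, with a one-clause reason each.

usage: c=1; a=1; e (λ-bound)=1; n (λ-bound)=1
order of uses: n, e, a, c
typing: the term checks, with type C
ordered ✗ (use order n, e, a, c needs exchange)
linear ✓ (c, a, e, n: one use apiece)
affine ✓ (no duplicate uses among c, a, e, n)
relevant ✓ (none of c, a, e, n goes unused)
unrestricted ✓ (typability at C is all that's needed)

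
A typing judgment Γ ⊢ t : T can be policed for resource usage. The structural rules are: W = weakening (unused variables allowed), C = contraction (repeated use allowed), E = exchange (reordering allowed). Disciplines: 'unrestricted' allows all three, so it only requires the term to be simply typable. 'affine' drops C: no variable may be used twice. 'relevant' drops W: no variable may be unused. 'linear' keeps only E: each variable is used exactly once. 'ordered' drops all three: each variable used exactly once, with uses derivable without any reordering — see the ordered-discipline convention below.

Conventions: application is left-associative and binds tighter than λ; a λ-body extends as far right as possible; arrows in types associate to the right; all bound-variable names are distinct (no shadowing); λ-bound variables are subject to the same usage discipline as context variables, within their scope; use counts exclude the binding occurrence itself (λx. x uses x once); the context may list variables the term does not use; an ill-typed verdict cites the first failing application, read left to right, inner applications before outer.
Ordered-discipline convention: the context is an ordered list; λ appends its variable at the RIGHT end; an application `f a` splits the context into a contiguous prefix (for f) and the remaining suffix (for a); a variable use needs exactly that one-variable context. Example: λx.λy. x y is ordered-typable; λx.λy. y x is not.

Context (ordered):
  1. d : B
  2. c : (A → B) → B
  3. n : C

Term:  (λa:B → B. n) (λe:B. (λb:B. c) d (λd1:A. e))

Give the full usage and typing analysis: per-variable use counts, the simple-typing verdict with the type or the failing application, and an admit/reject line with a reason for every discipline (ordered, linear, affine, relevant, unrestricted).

counts: d: 1; c: 1; n: 1; a (bound): 0; e (bound): 1; b (bound): 0; d1 (bound): 0
uses in reading order: n, c, d, e
typing: the term checks, with type C
ordered: ✗ — needs weakening: a, b, d1 unused
linear: ✗ — needs weakening: a, b, d1 unused
affine: ✓ — d, c, n, a, e, b, d1: no repeats, contraction unneeded
relevant: ✗ — needs weakening: a, b, d1 unused
unrestricted: ✓ — type-checks (C) and nothing is barred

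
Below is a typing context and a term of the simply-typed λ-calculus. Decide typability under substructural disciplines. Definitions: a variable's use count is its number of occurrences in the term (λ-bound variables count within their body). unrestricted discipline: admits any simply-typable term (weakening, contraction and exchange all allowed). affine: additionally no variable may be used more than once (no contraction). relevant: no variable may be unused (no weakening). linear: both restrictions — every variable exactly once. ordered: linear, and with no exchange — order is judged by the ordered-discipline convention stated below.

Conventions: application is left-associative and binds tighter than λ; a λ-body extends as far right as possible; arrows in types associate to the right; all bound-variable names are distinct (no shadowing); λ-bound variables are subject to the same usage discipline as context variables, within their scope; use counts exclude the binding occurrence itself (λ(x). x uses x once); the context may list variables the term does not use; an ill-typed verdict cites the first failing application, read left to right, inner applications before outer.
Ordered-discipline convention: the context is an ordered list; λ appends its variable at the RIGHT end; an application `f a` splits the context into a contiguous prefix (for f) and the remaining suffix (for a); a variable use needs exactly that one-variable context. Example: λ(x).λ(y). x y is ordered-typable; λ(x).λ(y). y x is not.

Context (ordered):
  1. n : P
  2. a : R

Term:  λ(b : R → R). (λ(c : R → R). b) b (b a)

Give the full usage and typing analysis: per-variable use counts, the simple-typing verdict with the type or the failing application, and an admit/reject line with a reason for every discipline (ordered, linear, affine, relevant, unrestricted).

use counts: n: 0, a: 1, b (bound): 3, c (bound): 0
use order (left to right): b, b, b, a
typing: the term checks, with type (R → R) → R
ordered ✗ (needs contraction — b ×3; needs weakening: n, c unused)
linear ✗ (needs contraction — b ×3; needs weakening: n, c unused)
affine ✗ (needs contraction — b ×3)
relevant ✗ (needs weakening: n, c unused)
unrestricted ✓ (well-typed at (R → R) → R; no restrictions here)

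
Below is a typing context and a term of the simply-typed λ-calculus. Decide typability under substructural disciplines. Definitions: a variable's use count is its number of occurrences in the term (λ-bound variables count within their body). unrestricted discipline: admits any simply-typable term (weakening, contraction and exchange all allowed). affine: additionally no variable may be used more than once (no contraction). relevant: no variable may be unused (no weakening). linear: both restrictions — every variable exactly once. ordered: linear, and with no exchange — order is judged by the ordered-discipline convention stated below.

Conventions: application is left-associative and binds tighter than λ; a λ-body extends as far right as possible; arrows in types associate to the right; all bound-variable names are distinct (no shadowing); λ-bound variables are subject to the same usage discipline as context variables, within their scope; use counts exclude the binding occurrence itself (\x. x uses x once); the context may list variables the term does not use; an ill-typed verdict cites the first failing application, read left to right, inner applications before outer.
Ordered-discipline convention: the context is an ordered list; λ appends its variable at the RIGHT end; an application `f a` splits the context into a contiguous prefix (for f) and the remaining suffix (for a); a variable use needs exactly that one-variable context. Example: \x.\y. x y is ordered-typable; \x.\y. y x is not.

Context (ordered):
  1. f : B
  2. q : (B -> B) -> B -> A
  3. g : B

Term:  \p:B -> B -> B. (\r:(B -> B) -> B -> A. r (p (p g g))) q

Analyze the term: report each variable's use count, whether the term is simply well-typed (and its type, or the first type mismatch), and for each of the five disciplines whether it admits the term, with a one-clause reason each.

counts: f ×0; q ×1; g ×2; p [bound] ×2; r [bound] ×1
uses in reading order: r, p, p, g, g, q
typing: well-typed — term : (B -> B -> B) -> B -> A
ordered: ✗, repeated use of g ×2, p ×2; f left unused
linear: ✗, repeated use of g ×2, p ×2; f left unused
affine: ✗, repeated use of g ×2, p ×2
relevant: ✗, f left unused
unrestricted: ✓, typability at (B -> B -> B) -> B -> A is all that's needed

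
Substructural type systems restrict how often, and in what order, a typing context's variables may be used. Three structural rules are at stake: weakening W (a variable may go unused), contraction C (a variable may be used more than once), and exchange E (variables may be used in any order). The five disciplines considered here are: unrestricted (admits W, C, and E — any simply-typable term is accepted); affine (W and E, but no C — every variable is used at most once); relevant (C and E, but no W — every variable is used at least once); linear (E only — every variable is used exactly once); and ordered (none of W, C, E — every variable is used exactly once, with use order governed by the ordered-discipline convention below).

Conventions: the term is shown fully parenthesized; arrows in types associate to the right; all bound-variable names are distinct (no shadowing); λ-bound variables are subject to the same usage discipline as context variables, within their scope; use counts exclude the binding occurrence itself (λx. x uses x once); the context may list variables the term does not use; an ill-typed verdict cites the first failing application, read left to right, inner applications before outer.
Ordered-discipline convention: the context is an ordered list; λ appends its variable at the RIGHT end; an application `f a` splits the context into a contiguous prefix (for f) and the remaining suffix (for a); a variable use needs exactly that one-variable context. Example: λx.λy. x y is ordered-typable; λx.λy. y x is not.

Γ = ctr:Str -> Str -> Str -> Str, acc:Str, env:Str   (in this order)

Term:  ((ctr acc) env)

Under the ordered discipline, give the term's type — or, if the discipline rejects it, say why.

term : Str -> Str
counts: ctr ×1, acc ×1, env ×1
left-to-right use order: ctr, acc, env
typing: well-typed — term : Str -> Str
across the five disciplines: ordered ✓ | linear ✓ | affine ✓ | relevant ✓ | unrestricted ✓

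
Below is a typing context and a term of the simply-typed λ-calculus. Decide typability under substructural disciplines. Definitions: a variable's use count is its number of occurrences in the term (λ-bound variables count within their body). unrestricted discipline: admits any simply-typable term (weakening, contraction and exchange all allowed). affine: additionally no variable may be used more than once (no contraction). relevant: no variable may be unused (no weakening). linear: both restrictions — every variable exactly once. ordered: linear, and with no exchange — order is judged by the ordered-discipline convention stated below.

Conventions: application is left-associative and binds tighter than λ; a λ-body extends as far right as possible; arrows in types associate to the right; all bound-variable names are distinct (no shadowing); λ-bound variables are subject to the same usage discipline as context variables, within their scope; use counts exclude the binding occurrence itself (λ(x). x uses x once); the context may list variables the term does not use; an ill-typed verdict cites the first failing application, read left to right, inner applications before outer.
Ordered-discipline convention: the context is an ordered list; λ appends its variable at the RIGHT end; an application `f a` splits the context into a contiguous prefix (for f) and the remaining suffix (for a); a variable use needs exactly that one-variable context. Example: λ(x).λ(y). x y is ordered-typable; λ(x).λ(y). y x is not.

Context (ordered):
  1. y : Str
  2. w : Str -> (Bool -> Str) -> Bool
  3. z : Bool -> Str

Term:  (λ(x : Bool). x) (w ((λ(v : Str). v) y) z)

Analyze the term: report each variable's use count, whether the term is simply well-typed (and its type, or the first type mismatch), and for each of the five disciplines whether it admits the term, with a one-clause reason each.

counts: y: 1×, w: 1×, z: 1×, x [bound]: 1×, v [bound]: 1×
left-to-right use order: x, w, v, y, z
typing: well-typed — term : Bool
ordered ✗ (no ordered split (uses run x, w, v, y, z))
linear ✓ (single use per variable (y, w, z, x, v))
affine ✓ (y, w, z, x, v: no repeats, contraction unneeded)
relevant ✓ (none of y, w, z, x, v goes unused)
unrestricted ✓ (well-typed at Bool; no restrictions here)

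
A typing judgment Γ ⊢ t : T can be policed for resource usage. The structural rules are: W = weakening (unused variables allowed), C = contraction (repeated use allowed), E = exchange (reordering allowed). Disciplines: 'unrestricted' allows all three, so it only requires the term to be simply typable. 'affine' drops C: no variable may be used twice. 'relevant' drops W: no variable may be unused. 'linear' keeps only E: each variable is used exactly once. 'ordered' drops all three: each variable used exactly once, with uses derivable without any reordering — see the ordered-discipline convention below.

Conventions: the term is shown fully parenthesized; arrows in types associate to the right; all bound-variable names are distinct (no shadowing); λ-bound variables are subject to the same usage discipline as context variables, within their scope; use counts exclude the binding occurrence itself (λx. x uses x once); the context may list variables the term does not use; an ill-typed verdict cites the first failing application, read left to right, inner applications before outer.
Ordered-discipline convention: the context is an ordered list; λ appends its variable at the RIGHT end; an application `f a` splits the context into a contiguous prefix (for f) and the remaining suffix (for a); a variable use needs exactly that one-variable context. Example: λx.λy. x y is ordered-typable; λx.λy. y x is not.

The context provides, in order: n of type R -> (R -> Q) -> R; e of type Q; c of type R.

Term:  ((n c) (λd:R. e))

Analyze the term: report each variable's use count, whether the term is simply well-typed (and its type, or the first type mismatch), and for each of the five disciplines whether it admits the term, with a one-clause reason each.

use counts: n: 1, e: 1, c: 1, d (bound): 0
order of uses: n, c, e
typing: the term checks, with type R
ordered: ✗ — unused: d — weakening required
linear: ✗ — unused: d — weakening required
affine: ✓ — none of n, e, c, d used more than once
relevant: ✗ — unused: d — weakening required
unrestricted: ✓ — well-typed at R; no restrictions here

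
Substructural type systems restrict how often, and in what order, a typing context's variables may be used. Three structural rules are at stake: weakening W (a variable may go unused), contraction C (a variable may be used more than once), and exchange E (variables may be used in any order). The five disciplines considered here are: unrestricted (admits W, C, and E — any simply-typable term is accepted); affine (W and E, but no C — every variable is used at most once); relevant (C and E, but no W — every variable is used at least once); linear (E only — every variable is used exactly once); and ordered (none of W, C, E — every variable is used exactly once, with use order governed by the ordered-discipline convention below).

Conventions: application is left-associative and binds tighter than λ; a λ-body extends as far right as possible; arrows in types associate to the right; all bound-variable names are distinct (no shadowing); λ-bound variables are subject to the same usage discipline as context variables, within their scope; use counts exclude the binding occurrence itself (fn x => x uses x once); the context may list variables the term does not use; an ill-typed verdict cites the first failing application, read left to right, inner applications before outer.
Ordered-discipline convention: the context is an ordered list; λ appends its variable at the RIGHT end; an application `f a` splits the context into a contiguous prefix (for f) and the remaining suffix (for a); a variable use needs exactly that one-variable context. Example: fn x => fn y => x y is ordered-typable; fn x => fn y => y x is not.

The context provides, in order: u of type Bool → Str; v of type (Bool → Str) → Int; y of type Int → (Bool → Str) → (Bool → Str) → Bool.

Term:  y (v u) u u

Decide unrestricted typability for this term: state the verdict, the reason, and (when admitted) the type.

yes — well-typed at Bool; no restrictions here; term : Bool
counts: u=3; v=1; y=1
use order (left to right): y, v, u, u, u
typing: ✓ — Bool
per-discipline verdicts: ordered ✗ | linear ✗ | affine ✗ | relevant ✓ | unrestricted ✓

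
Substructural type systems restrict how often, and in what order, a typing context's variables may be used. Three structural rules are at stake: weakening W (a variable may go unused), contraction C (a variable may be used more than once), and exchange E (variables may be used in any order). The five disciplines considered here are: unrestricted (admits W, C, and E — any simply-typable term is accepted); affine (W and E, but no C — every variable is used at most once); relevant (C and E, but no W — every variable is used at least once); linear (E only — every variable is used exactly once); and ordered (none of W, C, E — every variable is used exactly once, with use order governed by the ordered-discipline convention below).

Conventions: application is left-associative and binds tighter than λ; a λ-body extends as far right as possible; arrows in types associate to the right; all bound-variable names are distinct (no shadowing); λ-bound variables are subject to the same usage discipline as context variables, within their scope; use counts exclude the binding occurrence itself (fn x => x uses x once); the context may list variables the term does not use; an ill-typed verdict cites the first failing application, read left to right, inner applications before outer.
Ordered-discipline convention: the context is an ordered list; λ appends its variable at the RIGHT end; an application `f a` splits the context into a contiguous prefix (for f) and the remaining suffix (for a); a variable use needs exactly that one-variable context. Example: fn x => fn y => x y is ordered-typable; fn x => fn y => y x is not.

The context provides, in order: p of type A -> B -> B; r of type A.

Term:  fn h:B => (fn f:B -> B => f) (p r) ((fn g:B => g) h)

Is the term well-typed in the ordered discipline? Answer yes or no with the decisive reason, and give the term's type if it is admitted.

yes — one use each (p, r, h, f, g); ordered split holds; term : B -> B
variable uses: p ×1; r ×1; h [bound] ×1; f [bound] ×1; g [bound] ×1
use order (left to right): f, p, r, g, h
typing: ✓ — B -> B
summary: ordered ✓ · linear ✓ · affine ✓ · relevant ✓ · unrestricted ✓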